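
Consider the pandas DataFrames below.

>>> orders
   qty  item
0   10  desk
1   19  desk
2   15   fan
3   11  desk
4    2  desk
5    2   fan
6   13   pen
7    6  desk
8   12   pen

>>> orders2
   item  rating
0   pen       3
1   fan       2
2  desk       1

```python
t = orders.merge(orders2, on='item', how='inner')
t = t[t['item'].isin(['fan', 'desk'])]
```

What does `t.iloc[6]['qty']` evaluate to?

6

merge on 'item' (how='inner') → 9 rows:
   qty  item  rating
0   10  desk       1
1   19  desk       1
2   15   fan       2
3   11  desk       1
4    2  desk       1
5    2   fan       2
6   13   pen       3
7    6  desk       1
8   12   pen       3
filter rows where item in ['fan', 'desk']:
   qty  item  rating
0   10  desk       1
1   19  desk       1
2   15   fan       2
3   11  desk       1
4    2  desk       1
5    2   fan       2
7    6  desk       1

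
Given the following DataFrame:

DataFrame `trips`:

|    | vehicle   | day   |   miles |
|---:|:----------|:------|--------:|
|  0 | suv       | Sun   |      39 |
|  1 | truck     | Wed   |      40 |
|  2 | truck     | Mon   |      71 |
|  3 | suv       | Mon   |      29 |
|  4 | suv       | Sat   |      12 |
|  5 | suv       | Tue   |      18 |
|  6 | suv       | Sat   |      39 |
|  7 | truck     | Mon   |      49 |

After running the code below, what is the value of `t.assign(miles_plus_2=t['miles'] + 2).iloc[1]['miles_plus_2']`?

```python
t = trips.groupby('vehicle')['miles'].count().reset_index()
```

5

group by vehicle, count of miles:
vehicle
suv      5
truck    3
Name: miles, dtype: int64
reset_index():
  vehicle  miles
0     suv      5
1   truck      3
add column miles_plus_2 = t['miles'] + 2:
  vehicle  miles  miles_plus_2
0     suv      5             7
1   truck      3             5
value at position 1, column 'miles_plus_2' → 5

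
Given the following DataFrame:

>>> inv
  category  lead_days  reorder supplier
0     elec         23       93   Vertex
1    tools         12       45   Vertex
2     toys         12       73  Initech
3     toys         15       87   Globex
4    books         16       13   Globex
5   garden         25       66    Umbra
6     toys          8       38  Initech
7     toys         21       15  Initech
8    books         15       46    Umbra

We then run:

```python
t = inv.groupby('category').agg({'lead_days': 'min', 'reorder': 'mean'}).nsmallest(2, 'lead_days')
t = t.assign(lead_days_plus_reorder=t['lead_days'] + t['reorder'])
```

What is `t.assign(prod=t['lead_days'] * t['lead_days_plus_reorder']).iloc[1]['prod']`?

group by category: min(lead_days), mean(reorder):
          lead_days  reorder
category                    
books            15    29.50
elec             23    93.00
garden           25    66.00
tools            12    45.00
toys              8    53.25
take 2 rows with smallest lead_days:
          lead_days  reorder
category                    
toys              8    53.25
tools            12    45.00
add column lead_days_plus_reorder = t['lead_days'] + t['reorder']:
          lead_days  reorder  lead_days_plus_reorder
category                                            
toys              8    53.25                   61.25
tools            12    45.00                   57.00
add column prod = t['lead_days'] * t['lead_days_plus_reorder']:
          lead_days  reorder  lead_days_plus_reorder   prod
category                                                   
toys              8    53.25                   61.25  490.0
tools            12    45.00                   57.00  684.0
value at position 1, column 'prod' → 684.0

684.0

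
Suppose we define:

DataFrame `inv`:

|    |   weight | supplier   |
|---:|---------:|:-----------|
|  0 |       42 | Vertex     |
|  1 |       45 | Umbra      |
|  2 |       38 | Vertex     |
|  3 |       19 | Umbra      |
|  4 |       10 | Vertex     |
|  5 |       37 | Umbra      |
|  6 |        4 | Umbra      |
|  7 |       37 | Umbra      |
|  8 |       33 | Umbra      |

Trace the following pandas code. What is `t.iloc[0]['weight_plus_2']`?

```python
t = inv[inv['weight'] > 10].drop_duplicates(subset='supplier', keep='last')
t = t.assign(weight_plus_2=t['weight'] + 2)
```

filter rows where weight > 10:
   weight supplier
0      42   Vertex
1      45    Umbra
2      38   Vertex
3      19    Umbra
5      37    Umbra
7      37    Umbra
8      33    Umbra
drop duplicate supplier (keep=last):
   weight supplier
2      38   Vertex
8      33    Umbra
add column weight_plus_2 = t['weight'] + 2:
   weight supplier  weight_plus_2
2      38   Vertex             40
8      33    Umbra             35
Hence 40.

40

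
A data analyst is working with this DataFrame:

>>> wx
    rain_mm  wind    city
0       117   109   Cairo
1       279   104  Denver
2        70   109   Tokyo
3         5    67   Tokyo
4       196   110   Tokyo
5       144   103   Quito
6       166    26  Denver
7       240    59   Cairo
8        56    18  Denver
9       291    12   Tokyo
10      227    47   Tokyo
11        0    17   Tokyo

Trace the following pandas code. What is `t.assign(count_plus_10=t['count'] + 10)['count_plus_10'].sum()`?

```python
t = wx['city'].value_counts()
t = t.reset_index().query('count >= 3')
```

29

value_counts of city:
city
Tokyo     6
Denver    3
Cairo     2
Quito     1
Name: count, dtype: int64
reset_index():
     city  count
0   Tokyo      6
1  Denver      3
2   Cairo      2
3   Quito      1
filter rows where count >= 3:
     city  count
0   Tokyo      6
1  Denver      3
add column count_plus_10 = t['count'] + 10:
     city  count  count_plus_10
0   Tokyo      6             16
1  Denver      3             13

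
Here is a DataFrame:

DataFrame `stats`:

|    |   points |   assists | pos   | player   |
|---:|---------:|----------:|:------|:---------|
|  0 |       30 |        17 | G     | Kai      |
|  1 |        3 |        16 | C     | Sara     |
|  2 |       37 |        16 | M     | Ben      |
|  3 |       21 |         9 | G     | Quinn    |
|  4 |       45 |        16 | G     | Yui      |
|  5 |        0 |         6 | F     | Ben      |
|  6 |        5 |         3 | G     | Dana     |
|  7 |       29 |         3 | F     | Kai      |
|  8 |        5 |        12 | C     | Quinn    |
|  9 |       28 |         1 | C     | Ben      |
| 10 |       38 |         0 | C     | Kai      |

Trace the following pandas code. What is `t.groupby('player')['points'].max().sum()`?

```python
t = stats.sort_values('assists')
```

149

sort by assists:
    points  assists pos player
10      38        0   C    Kai
9       28        1   C    Ben
6        5        3   G   Dana
7       29        3   F    Kai
5        0        6   F    Ben
3       21        9   G  Quinn
8        5       12   C  Quinn
1        3       16   C   Sara
2       37       16   M    Ben
4       45       16   G    Yui
0       30       17   G    Kai
group by player, max of points:
player
Ben      37
Dana      5
Kai      38
Quinn    21
Sara      3
Yui      45
Name: points, dtype: int64
sum of the resulting series → 149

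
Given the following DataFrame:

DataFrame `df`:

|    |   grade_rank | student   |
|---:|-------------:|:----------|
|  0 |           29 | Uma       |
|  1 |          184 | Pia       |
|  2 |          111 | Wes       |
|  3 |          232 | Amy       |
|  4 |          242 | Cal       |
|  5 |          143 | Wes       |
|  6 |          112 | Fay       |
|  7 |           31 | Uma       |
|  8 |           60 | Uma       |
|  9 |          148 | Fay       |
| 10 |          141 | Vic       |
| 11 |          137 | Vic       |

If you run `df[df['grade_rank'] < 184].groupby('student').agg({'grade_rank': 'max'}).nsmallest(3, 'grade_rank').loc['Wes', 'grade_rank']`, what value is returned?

filter rows where grade_rank < 184:
    grade_rank student
0           29     Uma
2          111     Wes
5          143     Wes
6          112     Fay
7           31     Uma
8           60     Uma
9          148     Fay
10         141     Vic
11         137     Vic
group by student, max of grade_rank:
         grade_rank
student            
Fay             148
Uma              60
Vic             141
Wes             143
take 3 rows with smallest grade_rank:
         grade_rank
student            
Uma              60
Vic             141
Wes             143
value at row 'Wes', column 'grade_rank' → 143

143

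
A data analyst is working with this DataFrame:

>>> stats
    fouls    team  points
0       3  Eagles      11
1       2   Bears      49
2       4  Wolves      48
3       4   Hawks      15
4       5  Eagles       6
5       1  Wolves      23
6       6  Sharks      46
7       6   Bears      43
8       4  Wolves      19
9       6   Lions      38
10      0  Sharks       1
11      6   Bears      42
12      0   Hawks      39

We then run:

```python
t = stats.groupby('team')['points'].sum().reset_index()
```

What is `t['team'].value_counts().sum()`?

group by team, sum of points:
team
Bears     134
Eagles     17
Hawks      54
Lions      38
Sharks     47
Wolves     90
Name: points, dtype: int64
reset_index():
     team  points
0   Bears     134
1  Eagles      17
2   Hawks      54
3   Lions      38
4  Sharks      47
5  Wolves      90
value_counts of team:
team
Bears     1
Eagles    1
Hawks     1
Lions     1
Sharks    1
Wolves    1
Name: count, dtype: int64

6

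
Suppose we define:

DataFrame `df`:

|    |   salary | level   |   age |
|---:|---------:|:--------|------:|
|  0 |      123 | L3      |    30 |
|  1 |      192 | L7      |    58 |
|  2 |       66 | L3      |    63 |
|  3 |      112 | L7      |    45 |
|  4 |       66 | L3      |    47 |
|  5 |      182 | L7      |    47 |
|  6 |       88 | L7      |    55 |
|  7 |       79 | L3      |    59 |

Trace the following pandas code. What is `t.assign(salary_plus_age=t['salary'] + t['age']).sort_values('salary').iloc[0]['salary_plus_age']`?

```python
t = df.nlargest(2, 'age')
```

129

take 2 rows with largest age:
   salary level  age
2      66    L3   63
7      79    L3   59
add column salary_plus_age = t['salary'] + t['age']:
   salary level  age  salary_plus_age
2      66    L3   63              129
7      79    L3   59              138
sort by salary:
   salary level  age  salary_plus_age
2      66    L3   63              129
7      79    L3   59              138
Finally, value at position 0, column 'salary_plus_age' = 129.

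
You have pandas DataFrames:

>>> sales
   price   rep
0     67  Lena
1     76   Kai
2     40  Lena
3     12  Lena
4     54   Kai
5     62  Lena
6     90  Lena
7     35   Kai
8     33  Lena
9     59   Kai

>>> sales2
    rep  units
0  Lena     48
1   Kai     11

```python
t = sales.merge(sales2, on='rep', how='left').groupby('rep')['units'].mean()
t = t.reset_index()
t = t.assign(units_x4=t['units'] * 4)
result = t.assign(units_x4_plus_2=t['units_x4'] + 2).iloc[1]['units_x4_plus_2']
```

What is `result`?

merge on 'rep' (how='left') → 10 rows:
   price   rep  units
0     67  Lena     48
1     76   Kai     11
2     40  Lena     48
3     12  Lena     48
4     54   Kai     11
5     62  Lena     48
6     90  Lena     48
7     35   Kai     11
8     33  Lena     48
9     59   Kai     11
group by rep, mean of units:
rep
Kai     11.0
Lena    48.0
Name: units, dtype: float64
reset_index():
    rep  units
0   Kai   11.0
1  Lena   48.0
add column units_x4 = t['units'] * 4:
    rep  units  units_x4
0   Kai   11.0      44.0
1  Lena   48.0     192.0
add column units_x4_plus_2 = t['units_x4'] + 2:
    rep  units  units_x4  units_x4_plus_2
0   Kai   11.0      44.0             46.0
1  Lena   48.0     192.0            194.0
Taking the value at position 1, column 'units_x4_plus_2' gives 194.0.

194.0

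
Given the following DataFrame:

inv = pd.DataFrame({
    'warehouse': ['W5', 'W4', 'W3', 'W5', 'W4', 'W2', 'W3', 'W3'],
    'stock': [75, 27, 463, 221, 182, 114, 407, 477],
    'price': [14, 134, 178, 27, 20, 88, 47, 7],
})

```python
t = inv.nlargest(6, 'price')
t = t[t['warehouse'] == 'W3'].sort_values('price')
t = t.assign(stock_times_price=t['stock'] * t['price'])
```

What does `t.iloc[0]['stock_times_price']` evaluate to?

take 6 rows with largest price:
  warehouse  stock  price
2        W3    463    178
1        W4     27    134
5        W2    114     88
6        W3    407     47
3        W5    221     27
4        W4    182     20
filter rows where warehouse == 'W3':
  warehouse  stock  price
2        W3    463    178
6        W3    407     47
sort by price:
  warehouse  stock  price
6        W3    407     47
2        W3    463    178
add column stock_times_price = t['stock'] * t['price']:
  warehouse  stock  price  stock_times_price
6        W3    407     47              19129
2        W3    463    178              82414

19129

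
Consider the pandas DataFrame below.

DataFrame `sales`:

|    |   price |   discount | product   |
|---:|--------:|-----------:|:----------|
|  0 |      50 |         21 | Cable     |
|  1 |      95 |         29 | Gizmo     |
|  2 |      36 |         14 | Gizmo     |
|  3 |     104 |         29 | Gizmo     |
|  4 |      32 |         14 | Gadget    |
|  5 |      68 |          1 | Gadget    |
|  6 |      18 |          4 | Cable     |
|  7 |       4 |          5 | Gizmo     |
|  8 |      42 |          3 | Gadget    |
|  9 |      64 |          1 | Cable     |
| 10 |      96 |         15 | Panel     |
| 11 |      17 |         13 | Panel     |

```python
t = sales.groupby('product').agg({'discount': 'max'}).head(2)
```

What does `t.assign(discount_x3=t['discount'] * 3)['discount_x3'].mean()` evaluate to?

52.5

group by product, max of discount:
         discount
product          
Cable          21
Gadget         14
Gizmo          29
Panel          15
take first 2 rows:
         discount
product          
Cable          21
Gadget         14
add column discount_x3 = t['discount'] * 3:
         discount  discount_x3
product                       
Cable          21           63
Gadget         14           42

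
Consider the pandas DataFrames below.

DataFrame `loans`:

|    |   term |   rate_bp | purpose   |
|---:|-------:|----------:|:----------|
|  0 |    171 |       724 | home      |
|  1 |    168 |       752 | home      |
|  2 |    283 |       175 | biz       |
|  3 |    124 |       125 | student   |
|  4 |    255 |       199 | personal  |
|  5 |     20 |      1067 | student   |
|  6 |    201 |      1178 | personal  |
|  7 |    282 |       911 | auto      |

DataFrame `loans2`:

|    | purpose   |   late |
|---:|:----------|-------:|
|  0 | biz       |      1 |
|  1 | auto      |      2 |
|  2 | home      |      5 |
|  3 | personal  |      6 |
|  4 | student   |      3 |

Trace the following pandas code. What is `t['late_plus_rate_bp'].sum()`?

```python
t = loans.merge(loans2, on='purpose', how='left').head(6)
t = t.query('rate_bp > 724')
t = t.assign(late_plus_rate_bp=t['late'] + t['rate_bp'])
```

1827

merge on 'purpose' (how='left') → 8 rows:
   term  rate_bp   purpose  late
0   171      724      home     5
1   168      752      home     5
2   283      175       biz     1
3   124      125   student     3
4   255      199  personal     6
5    20     1067   student     3
6   201     1178  personal     6
7   282      911      auto     2
take first 6 rows:
   term  rate_bp   purpose  late
0   171      724      home     5
1   168      752      home     5
2   283      175       biz     1
3   124      125   student     3
4   255      199  personal     6
5    20     1067   student     3
filter rows where rate_bp > 724:
   term  rate_bp  purpose  late
1   168      752     home     5
5    20     1067  student     3
add column late_plus_rate_bp = t['late'] + t['rate_bp']:
   term  rate_bp  purpose  late  late_plus_rate_bp
1   168      752     home     5                757
5    20     1067  student     3               1070
Hence 1827.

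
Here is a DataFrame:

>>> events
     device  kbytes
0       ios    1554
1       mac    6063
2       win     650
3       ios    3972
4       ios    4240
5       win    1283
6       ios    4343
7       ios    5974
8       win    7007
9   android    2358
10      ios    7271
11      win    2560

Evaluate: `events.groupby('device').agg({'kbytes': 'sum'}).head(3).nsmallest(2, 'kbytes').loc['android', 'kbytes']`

2358

group by device, sum of kbytes:
         kbytes
device         
android    2358
ios       27354
mac        6063
win       11500
take first 3 rows:
         kbytes
device         
android    2358
ios       27354
mac        6063
take 2 rows with smallest kbytes:
         kbytes
device         
android    2358
mac        6063
Taking the value at row 'android', column 'kbytes' gives 2358.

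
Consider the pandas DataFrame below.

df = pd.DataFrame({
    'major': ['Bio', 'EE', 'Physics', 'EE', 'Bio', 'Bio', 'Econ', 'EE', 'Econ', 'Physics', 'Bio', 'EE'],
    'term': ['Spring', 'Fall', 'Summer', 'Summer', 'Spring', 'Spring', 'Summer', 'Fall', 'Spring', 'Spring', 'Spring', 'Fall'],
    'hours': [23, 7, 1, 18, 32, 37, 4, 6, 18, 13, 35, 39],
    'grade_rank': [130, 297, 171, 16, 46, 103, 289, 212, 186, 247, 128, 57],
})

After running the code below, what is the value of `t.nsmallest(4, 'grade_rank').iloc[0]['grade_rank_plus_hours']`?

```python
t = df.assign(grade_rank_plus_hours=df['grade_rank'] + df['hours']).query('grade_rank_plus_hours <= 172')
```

add column grade_rank_plus_hours = df['grade_rank'] + df['hours']:
      major    term  hours  grade_rank  grade_rank_plus_hours
0       Bio  Spring     23         130                    153
1        EE    Fall      7         297                    304
2   Physics  Summer      1         171                    172
3        EE  Summer     18          16                     34
4       Bio  Spring     32          46                     78
5       Bio  Spring     37         103                    140
6      Econ  Summer      4         289                    293
7        EE    Fall      6         212                    218
8      Econ  Spring     18         186                    204
9   Physics  Spring     13         247                    260
10      Bio  Spring     35         128                    163
11       EE    Fall     39          57                     96
filter rows where grade_rank_plus_hours <= 172:
      major    term  hours  grade_rank  grade_rank_plus_hours
0       Bio  Spring     23         130                    153
2   Physics  Summer      1         171                    172
3        EE  Summer     18          16                     34
4       Bio  Spring     32          46                     78
5       Bio  Spring     37         103                    140
10      Bio  Spring     35         128                    163
11       EE    Fall     39          57                     96
take 4 rows with smallest grade_rank:
   major    term  hours  grade_rank  grade_rank_plus_hours
3     EE  Summer     18          16                     34
4    Bio  Spring     32          46                     78
11    EE    Fall     39          57                     96
5    Bio  Spring     37         103                    140
Taking the value at position 0, column 'grade_rank_plus_hours' gives 34.

34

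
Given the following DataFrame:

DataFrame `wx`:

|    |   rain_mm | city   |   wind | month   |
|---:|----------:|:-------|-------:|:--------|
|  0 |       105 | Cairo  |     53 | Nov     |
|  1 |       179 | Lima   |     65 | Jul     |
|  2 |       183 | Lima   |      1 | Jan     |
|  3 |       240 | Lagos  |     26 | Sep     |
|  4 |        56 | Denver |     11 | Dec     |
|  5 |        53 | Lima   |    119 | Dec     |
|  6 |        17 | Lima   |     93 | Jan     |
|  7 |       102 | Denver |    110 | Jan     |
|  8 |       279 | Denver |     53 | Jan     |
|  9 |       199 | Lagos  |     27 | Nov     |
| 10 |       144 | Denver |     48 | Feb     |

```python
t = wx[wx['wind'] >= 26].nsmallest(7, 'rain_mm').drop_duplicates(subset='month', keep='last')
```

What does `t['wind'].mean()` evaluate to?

filter rows where wind >= 26:
    rain_mm    city  wind month
0       105   Cairo    53   Nov
1       179    Lima    65   Jul
3       240   Lagos    26   Sep
5        53    Lima   119   Dec
6        17    Lima    93   Jan
7       102  Denver   110   Jan
8       279  Denver    53   Jan
9       199   Lagos    27   Nov
10      144  Denver    48   Feb
take 7 rows with smallest rain_mm:
    rain_mm    city  wind month
6        17    Lima    93   Jan
5        53    Lima   119   Dec
7       102  Denver   110   Jan
0       105   Cairo    53   Nov
10      144  Denver    48   Feb
1       179    Lima    65   Jul
9       199   Lagos    27   Nov
drop duplicate month (keep=last):
    rain_mm    city  wind month
5        53    Lima   119   Dec
7       102  Denver   110   Jan
10      144  Denver    48   Feb
1       179    Lima    65   Jul
9       199   Lagos    27   Nov

73.8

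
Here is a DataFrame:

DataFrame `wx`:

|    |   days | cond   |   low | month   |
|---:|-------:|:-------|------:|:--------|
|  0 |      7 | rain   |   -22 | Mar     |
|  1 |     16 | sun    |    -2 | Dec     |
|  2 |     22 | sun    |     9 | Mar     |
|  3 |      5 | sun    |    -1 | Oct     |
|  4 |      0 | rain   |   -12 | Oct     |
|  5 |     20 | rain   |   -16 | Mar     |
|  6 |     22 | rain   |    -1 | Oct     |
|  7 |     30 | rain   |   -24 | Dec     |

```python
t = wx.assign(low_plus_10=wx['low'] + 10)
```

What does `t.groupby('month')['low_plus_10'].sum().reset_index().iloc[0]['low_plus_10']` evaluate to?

add column low_plus_10 = wx['low'] + 10:
   days  cond  low month  low_plus_10
0     7  rain  -22   Mar          -12
1    16   sun   -2   Dec            8
2    22   sun    9   Mar           19
3     5   sun   -1   Oct            9
4     0  rain  -12   Oct           -2
5    20  rain  -16   Mar           -6
6    22  rain   -1   Oct            9
7    30  rain  -24   Dec          -14
group by month, sum of low_plus_10:
month
Dec    -6
Mar     1
Oct    16
Name: low_plus_10, dtype: int64
reset_index():
  month  low_plus_10
0   Dec           -6
1   Mar            1
2   Oct           16
value at position 0, column 'low_plus_10' → -6

-6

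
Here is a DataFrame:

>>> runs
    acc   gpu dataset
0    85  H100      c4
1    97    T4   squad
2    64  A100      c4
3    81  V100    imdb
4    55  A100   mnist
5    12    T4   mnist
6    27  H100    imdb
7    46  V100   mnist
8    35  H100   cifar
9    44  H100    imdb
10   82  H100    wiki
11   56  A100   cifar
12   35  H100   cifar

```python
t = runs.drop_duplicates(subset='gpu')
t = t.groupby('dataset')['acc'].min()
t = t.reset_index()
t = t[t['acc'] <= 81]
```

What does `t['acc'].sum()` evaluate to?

drop duplicate gpu (keep=first):
   acc   gpu dataset
0   85  H100      c4
1   97    T4   squad
2   64  A100      c4
3   81  V100    imdb
group by dataset, min of acc:
dataset
c4       64
imdb     81
squad    97
Name: acc, dtype: int64
reset_index():
  dataset  acc
0      c4   64
1    imdb   81
2   squad   97
filter rows where acc <= 81:
  dataset  acc
0      c4   64
1    imdb   81

145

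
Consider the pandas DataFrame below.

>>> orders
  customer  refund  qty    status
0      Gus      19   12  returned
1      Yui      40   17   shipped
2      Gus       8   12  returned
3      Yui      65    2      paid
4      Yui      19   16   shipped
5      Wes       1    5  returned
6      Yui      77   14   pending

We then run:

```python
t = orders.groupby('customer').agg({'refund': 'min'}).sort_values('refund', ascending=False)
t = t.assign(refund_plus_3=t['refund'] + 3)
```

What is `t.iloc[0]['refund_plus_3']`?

22

group by customer, min of refund:
          refund
customer        
Gus            8
Wes            1
Yui           19
sort by refund descending:
          refund
customer        
Yui           19
Gus            8
Wes            1
add column refund_plus_3 = t['refund'] + 3:
          refund  refund_plus_3
customer                       
Yui           19             22
Gus            8             11
Wes            1              4
Taking the value at position 0, column 'refund_plus_3' gives 22.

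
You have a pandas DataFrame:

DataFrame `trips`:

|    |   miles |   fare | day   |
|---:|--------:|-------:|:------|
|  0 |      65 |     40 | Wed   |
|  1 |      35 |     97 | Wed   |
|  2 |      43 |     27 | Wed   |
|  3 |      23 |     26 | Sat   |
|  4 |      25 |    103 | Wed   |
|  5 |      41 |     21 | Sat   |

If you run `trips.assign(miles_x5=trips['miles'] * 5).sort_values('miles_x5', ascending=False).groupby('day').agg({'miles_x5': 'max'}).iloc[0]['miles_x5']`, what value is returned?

add column miles_x5 = trips['miles'] * 5:
   miles  fare  day  miles_x5
0     65    40  Wed       325
1     35    97  Wed       175
2     43    27  Wed       215
3     23    26  Sat       115
4     25   103  Wed       125
5     41    21  Sat       205
sort by miles_x5 descending:
   miles  fare  day  miles_x5
0     65    40  Wed       325
2     43    27  Wed       215
5     41    21  Sat       205
1     35    97  Wed       175
4     25   103  Wed       125
3     23    26  Sat       115
group by day, max of miles_x5:
     miles_x5
day          
Sat       205
Wed       325

205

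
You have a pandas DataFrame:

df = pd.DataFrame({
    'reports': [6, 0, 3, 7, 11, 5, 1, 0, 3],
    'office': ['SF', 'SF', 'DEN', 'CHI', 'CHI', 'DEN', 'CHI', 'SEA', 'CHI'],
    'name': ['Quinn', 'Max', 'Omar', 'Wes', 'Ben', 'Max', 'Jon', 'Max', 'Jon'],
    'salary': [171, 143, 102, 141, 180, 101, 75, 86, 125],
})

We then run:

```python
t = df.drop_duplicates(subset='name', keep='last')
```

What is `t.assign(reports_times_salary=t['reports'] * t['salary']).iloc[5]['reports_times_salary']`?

drop duplicate name (keep=last):
   reports office   name  salary
0        6     SF  Quinn     171
2        3    DEN   Omar     102
3        7    CHI    Wes     141
4       11    CHI    Ben     180
7        0    SEA    Max      86
8        3    CHI    Jon     125
add column reports_times_salary = t['reports'] * t['salary']:
   reports office   name  salary  reports_times_salary
0        6     SF  Quinn     171                  1026
2        3    DEN   Omar     102                   306
3        7    CHI    Wes     141                   987
4       11    CHI    Ben     180                  1980
7        0    SEA    Max      86                     0
8        3    CHI    Jon     125                   375

375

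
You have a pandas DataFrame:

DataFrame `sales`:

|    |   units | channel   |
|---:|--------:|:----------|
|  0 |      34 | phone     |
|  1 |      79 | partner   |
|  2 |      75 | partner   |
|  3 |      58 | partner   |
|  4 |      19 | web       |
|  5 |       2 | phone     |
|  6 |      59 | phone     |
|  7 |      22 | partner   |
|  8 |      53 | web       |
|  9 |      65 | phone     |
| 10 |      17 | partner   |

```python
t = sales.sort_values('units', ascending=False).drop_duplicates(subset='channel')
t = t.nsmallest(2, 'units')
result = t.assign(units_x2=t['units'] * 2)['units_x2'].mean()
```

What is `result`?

118.0

sort by units descending:
    units  channel
1      79  partner
2      75  partner
9      65    phone
6      59    phone
3      58  partner
8      53      web
0      34    phone
7      22  partner
4      19      web
10     17  partner
5       2    phone
drop duplicate channel (keep=first):
   units  channel
1     79  partner
9     65    phone
8     53      web
take 2 rows with smallest units:
   units channel
8     53     web
9     65   phone
add column units_x2 = t['units'] * 2:
   units channel  units_x2
8     53     web       106
9     65   phone       130
mean of column 'units_x2' → 118.0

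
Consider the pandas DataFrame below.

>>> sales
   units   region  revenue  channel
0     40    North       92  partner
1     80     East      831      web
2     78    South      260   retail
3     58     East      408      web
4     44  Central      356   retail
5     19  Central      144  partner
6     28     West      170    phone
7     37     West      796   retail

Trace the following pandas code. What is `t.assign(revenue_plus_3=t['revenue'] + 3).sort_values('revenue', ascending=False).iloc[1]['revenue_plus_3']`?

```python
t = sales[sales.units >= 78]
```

263

filter rows where units >= 78:
   units region  revenue channel
1     80   East      831     web
2     78  South      260  retail
add column revenue_plus_3 = t['revenue'] + 3:
   units region  revenue channel  revenue_plus_3
1     80   East      831     web             834
2     78  South      260  retail             263
sort by revenue descending:
   units region  revenue channel  revenue_plus_3
1     80   East      831     web             834
2     78  South      260  retail             263
Taking the value at position 1, column 'revenue_plus_3' gives 263.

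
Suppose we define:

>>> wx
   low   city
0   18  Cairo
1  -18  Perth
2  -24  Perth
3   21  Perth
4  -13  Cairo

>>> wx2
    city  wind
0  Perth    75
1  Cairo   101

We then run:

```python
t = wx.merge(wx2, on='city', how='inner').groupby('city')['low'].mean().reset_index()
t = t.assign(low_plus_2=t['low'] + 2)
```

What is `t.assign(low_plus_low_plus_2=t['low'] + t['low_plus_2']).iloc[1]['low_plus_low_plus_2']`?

merge on 'city' (how='inner') → 5 rows:
   low   city  wind
0   18  Cairo   101
1  -18  Perth    75
2  -24  Perth    75
3   21  Perth    75
4  -13  Cairo   101
group by city, mean of low:
city
Cairo    2.5
Perth   -7.0
Name: low, dtype: float64
reset_index():
    city  low
0  Cairo  2.5
1  Perth -7.0
add column low_plus_2 = t['low'] + 2:
    city  low  low_plus_2
0  Cairo  2.5         4.5
1  Perth -7.0        -5.0
add column low_plus_low_plus_2 = t['low'] + t['low_plus_2']:
    city  low  low_plus_2  low_plus_low_plus_2
0  Cairo  2.5         4.5                  7.0
1  Perth -7.0        -5.0                -12.0
value at position 1, column 'low_plus_low_plus_2' → -12.0

-12.0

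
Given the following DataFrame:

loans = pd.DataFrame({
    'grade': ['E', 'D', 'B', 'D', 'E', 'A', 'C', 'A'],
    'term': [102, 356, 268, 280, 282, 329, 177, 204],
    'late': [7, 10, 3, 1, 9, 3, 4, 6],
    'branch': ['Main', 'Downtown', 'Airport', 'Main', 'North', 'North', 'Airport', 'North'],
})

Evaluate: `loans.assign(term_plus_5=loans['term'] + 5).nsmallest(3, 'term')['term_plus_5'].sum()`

498

add column term_plus_5 = loans['term'] + 5:
  grade  term  late    branch  term_plus_5
0     E   102     7      Main          107
1     D   356    10  Downtown          361
2     B   268     3   Airport          273
3     D   280     1      Main          285
4     E   282     9     North          287
5     A   329     3     North          334
6     C   177     4   Airport          182
7     A   204     6     North          209
take 3 rows with smallest term:
  grade  term  late   branch  term_plus_5
0     E   102     7     Main          107
6     C   177     4  Airport          182
7     A   204     6    North          209
Then the sum of column 'term_plus_5': 498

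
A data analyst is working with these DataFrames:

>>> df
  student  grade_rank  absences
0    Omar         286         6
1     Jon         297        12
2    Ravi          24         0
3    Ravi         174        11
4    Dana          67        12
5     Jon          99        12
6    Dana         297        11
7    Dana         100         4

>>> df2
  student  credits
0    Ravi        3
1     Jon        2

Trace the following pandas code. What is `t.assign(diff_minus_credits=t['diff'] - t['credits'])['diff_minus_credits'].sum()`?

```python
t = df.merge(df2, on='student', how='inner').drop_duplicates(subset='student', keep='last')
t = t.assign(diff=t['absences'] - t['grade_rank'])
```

merge on 'student' (how='inner') → 4 rows:
  student  grade_rank  absences  credits
0     Jon         297        12        2
1    Ravi          24         0        3
2    Ravi         174        11        3
3     Jon          99        12        2
drop duplicate student (keep=last):
  student  grade_rank  absences  credits
2    Ravi         174        11        3
3     Jon          99        12        2
add column diff = t['absences'] - t['grade_rank']:
  student  grade_rank  absences  credits  diff
2    Ravi         174        11        3  -163
3     Jon          99        12        2   -87
add column diff_minus_credits = t['diff'] - t['credits']:
  student  grade_rank  absences  credits  diff  diff_minus_credits
2    Ravi         174        11        3  -163                -166
3     Jon          99        12        2   -87                 -89

-255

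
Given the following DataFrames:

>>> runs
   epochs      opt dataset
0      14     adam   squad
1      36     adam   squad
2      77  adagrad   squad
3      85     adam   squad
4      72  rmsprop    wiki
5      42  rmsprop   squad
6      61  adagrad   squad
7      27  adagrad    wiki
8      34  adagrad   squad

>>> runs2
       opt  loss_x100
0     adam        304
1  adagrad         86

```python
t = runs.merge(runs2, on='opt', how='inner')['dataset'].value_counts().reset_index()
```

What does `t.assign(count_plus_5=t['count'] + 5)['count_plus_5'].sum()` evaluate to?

17

merge on 'opt' (how='inner') → 7 rows:
   epochs      opt dataset  loss_x100
0      14     adam   squad        304
1      36     adam   squad        304
2      77  adagrad   squad         86
3      85     adam   squad        304
4      61  adagrad   squad         86
5      27  adagrad    wiki         86
6      34  adagrad   squad         86
value_counts of dataset:
dataset
squad    6
wiki     1
Name: count, dtype: int64
reset_index():
  dataset  count
0   squad      6
1    wiki      1
add column count_plus_5 = t['count'] + 5:
  dataset  count  count_plus_5
0   squad      6            11
1    wiki      1             6
The sum of column 'count_plus_5' is 17.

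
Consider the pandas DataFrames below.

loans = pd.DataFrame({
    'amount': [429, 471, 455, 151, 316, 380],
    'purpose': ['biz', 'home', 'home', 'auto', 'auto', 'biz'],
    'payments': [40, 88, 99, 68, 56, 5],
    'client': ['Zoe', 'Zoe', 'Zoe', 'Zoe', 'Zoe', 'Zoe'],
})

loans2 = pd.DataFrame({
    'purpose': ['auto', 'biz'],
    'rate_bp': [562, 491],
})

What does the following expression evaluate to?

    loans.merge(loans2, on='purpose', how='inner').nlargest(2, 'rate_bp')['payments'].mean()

62.0

merge on 'purpose' (how='inner') → 4 rows:
   amount purpose  payments client  rate_bp
0     429     biz        40    Zoe      491
1     151    auto        68    Zoe      562
2     316    auto        56    Zoe      562
3     380     biz         5    Zoe      491
take 2 rows with largest rate_bp:
   amount purpose  payments client  rate_bp
1     151    auto        68    Zoe      562
2     316    auto        56    Zoe      562
Hence 62.0.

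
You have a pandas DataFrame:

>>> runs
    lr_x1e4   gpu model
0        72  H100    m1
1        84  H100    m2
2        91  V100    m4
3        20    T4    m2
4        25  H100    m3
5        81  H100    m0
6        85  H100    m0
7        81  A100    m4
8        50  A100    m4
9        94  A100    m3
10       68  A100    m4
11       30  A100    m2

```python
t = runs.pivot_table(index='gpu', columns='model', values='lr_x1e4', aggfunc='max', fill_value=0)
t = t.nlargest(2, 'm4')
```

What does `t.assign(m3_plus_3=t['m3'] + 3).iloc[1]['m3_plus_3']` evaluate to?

pivot: rows=gpu, cols=model, max(lr_x1e4):
model  m0  m1  m2  m3  m4
gpu                      
A100    0   0  30  94  81
H100   85  72  84  25   0
T4      0   0  20   0   0
V100    0   0   0   0  91
take 2 rows with largest m4:
model  m0  m1  m2  m3  m4
gpu                      
V100    0   0   0   0  91
A100    0   0  30  94  81
add column m3_plus_3 = t['m3'] + 3:
model  m0  m1  m2  m3  m4  m3_plus_3
gpu                                 
V100    0   0   0   0  91          3
A100    0   0  30  94  81         97
value at position 1, column 'm3_plus_3' → 97

97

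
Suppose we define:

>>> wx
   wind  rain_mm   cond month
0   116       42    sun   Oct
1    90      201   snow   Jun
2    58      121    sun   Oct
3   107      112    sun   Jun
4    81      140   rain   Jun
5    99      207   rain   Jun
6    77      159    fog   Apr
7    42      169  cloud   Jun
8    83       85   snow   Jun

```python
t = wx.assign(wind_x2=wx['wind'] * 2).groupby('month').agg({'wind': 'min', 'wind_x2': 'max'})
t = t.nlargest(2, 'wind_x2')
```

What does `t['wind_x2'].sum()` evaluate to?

add column wind_x2 = wx['wind'] * 2:
   wind  rain_mm   cond month  wind_x2
0   116       42    sun   Oct      232
1    90      201   snow   Jun      180
2    58      121    sun   Oct      116
3   107      112    sun   Jun      214
4    81      140   rain   Jun      162
5    99      207   rain   Jun      198
6    77      159    fog   Apr      154
7    42      169  cloud   Jun       84
8    83       85   snow   Jun      166
group by month: min(wind), max(wind_x2):
       wind  wind_x2
month               
Apr      77      154
Jun      42      214
Oct      58      232
take 2 rows with largest wind_x2:
       wind  wind_x2
month               
Oct      58      232
Jun      42      214

446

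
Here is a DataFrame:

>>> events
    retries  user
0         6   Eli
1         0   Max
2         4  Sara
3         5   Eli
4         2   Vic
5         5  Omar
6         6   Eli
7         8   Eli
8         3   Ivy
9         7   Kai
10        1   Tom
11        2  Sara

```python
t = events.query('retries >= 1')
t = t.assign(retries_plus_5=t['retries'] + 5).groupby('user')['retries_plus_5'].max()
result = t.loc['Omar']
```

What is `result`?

10

filter rows where retries >= 1:
    retries  user
0         6   Eli
2         4  Sara
3         5   Eli
4         2   Vic
5         5  Omar
6         6   Eli
7         8   Eli
8         3   Ivy
9         7   Kai
10        1   Tom
11        2  Sara
add column retries_plus_5 = t['retries'] + 5:
    retries  user  retries_plus_5
0         6   Eli              11
2         4  Sara               9
3         5   Eli              10
4         2   Vic               7
5         5  Omar              10
6         6   Eli              11
7         8   Eli              13
8         3   Ivy               8
9         7   Kai              12
10        1   Tom               6
11        2  Sara               7
group by user, max of retries_plus_5:
user
Eli     13
Ivy      8
Kai     12
Omar    10
Sara     9
Tom      6
Vic      7
Name: retries_plus_5, dtype: int64
Finally, value at index 'Omar' = 10.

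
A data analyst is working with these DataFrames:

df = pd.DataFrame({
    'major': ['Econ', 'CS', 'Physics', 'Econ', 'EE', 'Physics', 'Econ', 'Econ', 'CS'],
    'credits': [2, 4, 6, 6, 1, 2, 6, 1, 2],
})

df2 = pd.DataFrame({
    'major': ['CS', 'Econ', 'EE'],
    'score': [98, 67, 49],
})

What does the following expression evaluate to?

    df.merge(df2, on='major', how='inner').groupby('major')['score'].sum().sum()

513

merge on 'major' (how='inner') → 7 rows:
  major  credits  score
0  Econ        2     67
1    CS        4     98
2  Econ        6     67
3    EE        1     49
4  Econ        6     67
5  Econ        1     67
6    CS        2     98
group by major, sum of score:
major
CS      196
EE       49
Econ    268
Name: score, dtype: int64
So sum() = 513.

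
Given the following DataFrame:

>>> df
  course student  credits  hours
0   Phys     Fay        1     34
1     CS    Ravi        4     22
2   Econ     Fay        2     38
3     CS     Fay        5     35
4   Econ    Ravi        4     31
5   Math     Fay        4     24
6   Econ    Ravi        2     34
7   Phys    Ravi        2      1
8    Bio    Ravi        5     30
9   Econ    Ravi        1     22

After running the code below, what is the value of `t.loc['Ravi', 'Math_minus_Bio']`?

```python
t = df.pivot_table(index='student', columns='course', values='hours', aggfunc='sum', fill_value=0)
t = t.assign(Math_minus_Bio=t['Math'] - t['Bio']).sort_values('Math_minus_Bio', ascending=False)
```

pivot: rows=student, cols=course, sum(hours):
course   Bio  CS  Econ  Math  Phys
student                           
Fay        0  35    38    24    34
Ravi      30  22    87     0     1
add column Math_minus_Bio = t['Math'] - t['Bio']:
course   Bio  CS  Econ  Math  Phys  Math_minus_Bio
student                                           
Fay        0  35    38    24    34              24
Ravi      30  22    87     0     1             -30
sort by Math_minus_Bio descending:
course   Bio  CS  Econ  Math  Phys  Math_minus_Bio
student                                           
Fay        0  35    38    24    34              24
Ravi      30  22    87     0     1             -30

-30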